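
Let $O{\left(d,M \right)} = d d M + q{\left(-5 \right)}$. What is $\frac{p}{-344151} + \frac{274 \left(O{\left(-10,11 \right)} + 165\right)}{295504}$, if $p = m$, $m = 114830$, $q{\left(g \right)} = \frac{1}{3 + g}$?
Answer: $\frac{85306305103}{101697997104} \approx 0.83882$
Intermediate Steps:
$p = 114830$
$O{\left(d,M \right)} = - \frac{1}{2} + M d^{2}$ ($O{\left(d,M \right)} = d d M + \frac{1}{3 - 5} = d^{2} M + \frac{1}{-2} = M d^{2} - \frac{1}{2} = - \frac{1}{2} + M d^{2}$)
$\frac{p}{-344151} + \frac{274 \left(O{\left(-10,11 \right)} + 165\right)}{295504} = \frac{114830}{-344151} + \frac{274 \left(\left(- \frac{1}{2} + 11 \left(-10\right)^{2}\right) + 165\right)}{295504} = 114830 \left(- \frac{1}{344151}\right) + 274 \left(\left(- \frac{1}{2} + 11 \cdot 100\right) + 165\right) \frac{1}{295504} = - \frac{114830}{344151} + 274 \left(\left(- \frac{1}{2} + 1100\right) + 165\right) \frac{1}{295504} = - \frac{114830}{344151} + 274 \left(\frac{2199}{2} + 165\right) \frac{1}{295504} = - \frac{114830}{344151} + 274 \cdot \frac{2529}{2} \cdot \frac{1}{295504} = - \frac{114830}{344151} + 346473 \cdot \frac{1}{295504} = - \frac{114830}{344151} + \frac{346473}{295504} = \frac{85306305103}{101697997104}$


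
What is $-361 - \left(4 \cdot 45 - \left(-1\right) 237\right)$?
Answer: $-778$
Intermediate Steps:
$-361 - \left(4 \cdot 45 - \left(-1\right) 237\right) = -361 - \left(180 - -237\right) = -361 - \left(180 + 237\right) = -361 - 417 = -778$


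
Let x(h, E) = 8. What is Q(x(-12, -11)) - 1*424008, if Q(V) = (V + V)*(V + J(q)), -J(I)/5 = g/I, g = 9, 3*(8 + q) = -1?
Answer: -2118968/5 ≈ -4.2379e+5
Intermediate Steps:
q = -25/3 (q = -8 + (1/3)*(-1) = -8 - 1/3 = -25/3 ≈ -8.3333)
J(I) = -45/I
Q(V) = 2*V*(27/5 + V) (Q(V) = (V + V)*(V - 45/(-25/3)) = (2*V)*(V - 45*(-3/25)) = (2*V)*(V + 27/5) = (2*V)*(27/5 + V) = 2*V*(27/5 + V))
Q(x(-12, -11)) - 1*424008 = (2/5)*8*(27 + 5*8) - 1*424008 = (2/5)*8*(27 + 40) - 424008 = (2/5)*8*67 - 424008 = 1072/5 - 424008 = -2118968/5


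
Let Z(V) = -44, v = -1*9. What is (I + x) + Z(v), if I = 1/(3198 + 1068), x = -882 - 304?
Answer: -5247179/4266 ≈ -1230.0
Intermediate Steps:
v = -9
x = -1186
I = 1/4266 ≈ 0.00023441
(I + x) + Z(v) = (1/4266 - 1186) - 44 = -5059475/4266 - 44 = -5247179/4266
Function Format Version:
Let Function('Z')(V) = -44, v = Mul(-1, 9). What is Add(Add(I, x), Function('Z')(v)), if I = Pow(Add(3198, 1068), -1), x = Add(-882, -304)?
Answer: Rational(-5247179, 4266) ≈ -1230.0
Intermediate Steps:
v = -9
x = -1186
I = Rational(1, 4266) (I = Pow(4266, -1) = Rational(1, 4266) ≈ 0.00023441)
Add(Add(I, x), Function('Z')(v)) = Add(Add(Rational(1, 4266), -1186), -44) = Add(Rational(-5059475, 4266), -44) = Rational(-5247179, 4266)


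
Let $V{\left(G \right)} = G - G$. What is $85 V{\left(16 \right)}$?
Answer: $0$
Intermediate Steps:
$V{\left(G \right)} = 0$
$85 V{\left(16 \right)} = 85 \cdot 0 = 0$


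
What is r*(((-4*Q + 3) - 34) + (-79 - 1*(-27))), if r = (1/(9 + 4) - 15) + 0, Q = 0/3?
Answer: 16102/13 ≈ 1238.6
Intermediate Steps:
Q = 0 (Q = 0*(⅓) = 0)
r = -194/13 (r = (1/13 - 15) + 0 = -194/13 + 0 = -194/13 ≈ -14.923)
r*(((-4*Q + 3) - 34) + (-79 - 1*(-27))) = -194*(((-4*0 + 3) - 34) + (-79 - 1*(-27)))/13 = -194*(((0 + 3) - 34) + (-79 + 27))/13 = -194*((3 - 34) - 52)/13 = -194*(-31 - 52)/13 = -194/13*(-83) = 16102/13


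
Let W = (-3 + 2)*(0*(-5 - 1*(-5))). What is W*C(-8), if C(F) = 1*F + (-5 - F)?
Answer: 0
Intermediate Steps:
C(F) = -5 (C(F) = F + (-5 - F) = -5)
W = 0 (W = -0*(-5 + 5) = -0*0 = -1*0 = 0)
W*C(-8) = 0*(-5) = 0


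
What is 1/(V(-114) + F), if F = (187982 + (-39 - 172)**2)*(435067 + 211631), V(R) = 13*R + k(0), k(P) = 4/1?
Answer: 1/150359223616 ≈ 6.6507e-12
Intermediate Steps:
k(P) = 4 (k(P) = 4*1 = 4)
V(R) = 4 + 13*R (V(R) = 13*R + 4 = 4 + 13*R)
F = 150359225094 (F = (187982 + (-211)**2)*646698 = (187982 + 44521)*646698 = 232503*646698 = 150359225094)
1/(V(-114) + F) = 1/((4 + 13*(-114)) + 150359225094) = 1/((4 - 1482) + 150359225094) = 1/(-1478 + 150359225094) = 1/150359223616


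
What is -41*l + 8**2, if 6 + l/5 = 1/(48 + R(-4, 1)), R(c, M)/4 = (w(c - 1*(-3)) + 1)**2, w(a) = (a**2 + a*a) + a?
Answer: 82611/64 ≈ 1290.8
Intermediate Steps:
w(a) = a + 2*a**2 (w(a) = (a**2 + a**2) + a = 2*a**2 + a = a + 2*a**2)
R(c, M) = 4*(1 + (3 + c)*(7 + 2*c))**2 (R(c, M) = 4*((c - 1*(-3))*(1 + 2*(c - 1*(-3))) + 1)**2 = 4*((c + 3)*(1 + 2*(c + 3)) + 1)**2 = 4*((3 + c)*(1 + 2*(3 + c)) + 1)**2 = 4*((3 + c)*(1 + (6 + 2*c)) + 1)**2 = 4*((3 + c)*(7 + 2*c) + 1)**2 = 4*(1 + (3 + c)*(7 + 2*c))**2)
l = -1915/64 (l = -30 + 5/(48 + 4*(1 + (3 - 4)*(7 + 2*(-4)))**2) = -30 + 5/(48 + 4*(1 - (7 - 8))**2) = -30 + 5/(48 + 4*(1 - 1*(-1))**2) = -30 + 5/(48 + 4*(1 + 1)**2) = -30 + 5/(48 + 4*2**2) = -30 + 5/(48 + 4*4) = -30 + 5/(48 + 16) = -30 + 5/64 = -1915/64 ≈ -29.922)
-41*l + 8**2 = -41*(-1915/64) + 8**2 = 78515/64 + 64 = 82611/64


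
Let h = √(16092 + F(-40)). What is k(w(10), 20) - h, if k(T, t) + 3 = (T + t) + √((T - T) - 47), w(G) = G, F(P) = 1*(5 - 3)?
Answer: 27 - √16094 + I*√47 ≈ -99.862 + 6.8557*I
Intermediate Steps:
F(P) = 2 (F(P) = 1*2 = 2)
k(T, t) = -3 + T + t + I*√47 (k(T, t) = -3 + ((T + t) + √((T - T) - 47)) = -3 + ((T + t) + √(0 - 47)) = -3 + ((T + t) + √(-47)) = -3 + ((T + t) + I*√47) = -3 + (T + t + I*√47) = -3 + T + t + I*√47)
h = √16094 (h = √(16092 + 2) = √16094 ≈ 126.86)
k(w(10), 20) - h = (-3 + 10 + 20 + I*√47) - √16094 = (27 + I*√47) - √16094 = 27 - √16094 + I*√47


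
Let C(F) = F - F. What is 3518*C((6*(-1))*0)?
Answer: 0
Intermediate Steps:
C(F) = 0
3518*C((6*(-1))*0) = 3518*0 = 0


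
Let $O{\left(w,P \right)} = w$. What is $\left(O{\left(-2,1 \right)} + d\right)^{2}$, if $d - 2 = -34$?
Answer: $1156$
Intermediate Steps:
$d = -32$ ($d = 2 - 34 = -32$)
$\left(O{\left(-2,1 \right)} + d\right)^{2} = \left(-2 - 32\right)^{2} = \left(-34\right)^{2} = 1156$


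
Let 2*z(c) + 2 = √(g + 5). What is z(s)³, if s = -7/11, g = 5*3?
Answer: -16 + 8*√5 ≈ 1.8885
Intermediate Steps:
g = 15
s = -7/11 (s = -7*1/11 = -7/11 ≈ -0.63636)
z(c) = -1 + √5 (z(c) = -1 + √(15 + 5)/2 = -1 + √20/2 = -1 + (2*√5)/2 = -1 + √5)
z(s)³ = (-1 + √5)³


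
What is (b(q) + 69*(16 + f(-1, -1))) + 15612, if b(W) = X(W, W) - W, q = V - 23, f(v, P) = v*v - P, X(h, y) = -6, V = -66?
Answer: 16937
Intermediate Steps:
f(v, P) = v² - P
q = -89 (q = -66 - 23 = -89)
b(W) = -6 - W
(b(q) + 69*(16 + f(-1, -1))) + 15612 = ((-6 - 1*(-89)) + 69*(16 + ((-1)² - 1*(-1)))) + 15612 = ((-6 + 89) + 69*(16 + (1 + 1))) + 15612 = (83 + 69*(16 + 2)) + 15612 = (83 + 69*18) + 15612 = (83 + 1242) + 15612 = 1325 + 15612 = 16937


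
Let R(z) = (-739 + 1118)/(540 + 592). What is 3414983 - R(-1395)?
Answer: 3865760377/1132 ≈ 3.4150e+6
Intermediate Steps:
R(z) = 379/1132
3414983 - R(-1395) = 3414983 - 1*379/1132 = 3414983 - 379/1132 = 3865760377/1132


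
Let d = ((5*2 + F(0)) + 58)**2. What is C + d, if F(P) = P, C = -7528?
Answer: -2904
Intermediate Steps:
d = 4624 (d = ((5*2 + 0) + 58)**2 = ((10 + 0) + 58)**2 = (10 + 58)**2 = 68**2 = 4624)
C + d = -7528 + 4624 = -2904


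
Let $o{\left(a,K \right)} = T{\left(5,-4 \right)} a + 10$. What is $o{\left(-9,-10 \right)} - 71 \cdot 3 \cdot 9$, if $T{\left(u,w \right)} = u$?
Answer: $-1952$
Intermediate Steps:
$o{\left(a,K \right)} = 10 + 5 a$ ($o{\left(a,K \right)} = 5 a + 10 = 10 + 5 a$)
$o{\left(-9,-10 \right)} - 71 \cdot 3 \cdot 9 = \left(10 + 5 \left(-9\right)\right) - 71 \cdot 3 \cdot 9 = \left(10 - 45\right) - 1917 = -35 - 1917 = -1952$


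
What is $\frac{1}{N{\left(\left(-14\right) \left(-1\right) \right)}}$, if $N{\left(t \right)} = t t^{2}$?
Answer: $\frac{1}{2744} \approx 0.00036443$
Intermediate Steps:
$N{\left(t \right)} = t^{3}$
$\frac{1}{N{\left(\left(-14\right) \left(-1\right) \right)}} = \frac{1}{\left(\left(-14\right) \left(-1\right)\right)^{3}} = \frac{1}{14^{3}} = \frac{1}{2744}$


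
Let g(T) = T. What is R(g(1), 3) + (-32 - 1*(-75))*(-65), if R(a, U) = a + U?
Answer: -2791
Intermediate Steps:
R(a, U) = U + a
R(g(1), 3) + (-32 - 1*(-75))*(-65) = (3 + 1) + (-32 - 1*(-75))*(-65) = 4 + (-32 + 75)*(-65) = 4 + 43*(-65) = 4 - 2795 = -2791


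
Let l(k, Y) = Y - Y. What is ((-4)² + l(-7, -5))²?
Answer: 256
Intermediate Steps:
l(k, Y) = 0
((-4)² + l(-7, -5))² = ((-4)² + 0)² = (16 + 0)² = 16² = 256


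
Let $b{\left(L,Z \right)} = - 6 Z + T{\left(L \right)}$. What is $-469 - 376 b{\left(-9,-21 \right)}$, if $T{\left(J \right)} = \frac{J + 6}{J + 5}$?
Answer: $-48127$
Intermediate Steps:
$T{\left(J \right)} = \frac{6 + J}{5 + J}$
$b{\left(L,Z \right)} = - 6 Z + \frac{6 + L}{5 + L}$
$-469 - 376 b{\left(-9,-21 \right)} = -469 - 376 \frac{6 - 9 - - 126 \left(5 - 9\right)}{5 - 9} = -469 - 376 \frac{6 - 9 - \left(-126\right) \left(-4\right)}{-4} = -469 - 376 \left(- \frac{6 - 9 - 504}{4}\right) = -469 - 376 \left(\left(- \frac{1}{4}\right) \left(-507\right)\right) = -469 - 47658 = -48127$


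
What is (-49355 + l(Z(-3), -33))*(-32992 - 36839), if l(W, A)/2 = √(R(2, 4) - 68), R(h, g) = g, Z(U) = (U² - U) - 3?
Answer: 3446509005 - 1117296*I ≈ 3.4465e+9 - 1.1173e+6*I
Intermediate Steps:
Z(U) = -3 + U² - U
l(W, A) = 16*I (l(W, A) = 2*√(4 - 68) = 2*√(-64) = 2*(8*I) = 16*I)
(-49355 + l(Z(-3), -33))*(-32992 - 36839) = (-49355 + 16*I)*(-32992 - 36839) = (-49355 + 16*I)*(-69831) = 3446509005 - 1117296*I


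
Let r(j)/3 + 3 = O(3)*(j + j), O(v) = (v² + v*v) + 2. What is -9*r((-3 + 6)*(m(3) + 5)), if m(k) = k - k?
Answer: -16119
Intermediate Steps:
O(v) = 2 + 2*v² (O(v) = (v² + v²) + 2 = 2*v² + 2 = 2 + 2*v²)
m(k) = 0
r(j) = -9 + 120*j (r(j) = -9 + 3*((2 + 2*3²)*(j + j)) = -9 + 3*((2 + 2*9)*(2*j)) = -9 + 3*((2 + 18)*(2*j)) = -9 + 3*(20*(2*j)) = -9 + 3*(40*j) = -9 + 120*j)
-9*r((-3 + 6)*(m(3) + 5)) = -9*(-9 + 120*((-3 + 6)*(0 + 5))) = -9*(-9 + 120*(3*5)) = -9*(-9 + 120*15) = -9*(-9 + 1800) = -9*1791 = -16119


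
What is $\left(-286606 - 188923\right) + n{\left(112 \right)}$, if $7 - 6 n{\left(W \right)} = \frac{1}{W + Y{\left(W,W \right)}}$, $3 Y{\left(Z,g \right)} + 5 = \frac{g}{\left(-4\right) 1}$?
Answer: $- \frac{144084934}{303} \approx -4.7553 \cdot 10^{5}$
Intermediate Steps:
$Y{\left(Z,g \right)} = - \frac{5}{3} - \frac{g}{12}$ ($Y{\left(Z,g \right)} = - \frac{5}{3} + \frac{g \frac{1}{\left(-4\right) 1}}{3} = - \frac{5}{3} + \frac{g \frac{1}{-4}}{3} = - \frac{5}{3} + \frac{g \left(- \frac{1}{4}\right)}{3} = - \frac{5}{3} + \frac{\left(- \frac{1}{4}\right) g}{3} = - \frac{5}{3} - \frac{g}{12}$)
$n{\left(W \right)} = \frac{7}{6} - \frac{1}{6 \left(- \frac{5}{3} + \frac{11 W}{12}\right)}$ ($n{\left(W \right)} = \frac{7}{6} - \frac{1}{6 \left(W - \left(\frac{5}{3} + \frac{W}{12}\right)\right)} = \frac{7}{6} - \frac{1}{6 \left(- \frac{5}{3} + \frac{11 W}{12}\right)}$)
$\left(-286606 - 188923\right) + n{\left(112 \right)} = \left(-286606 - 188923\right) + \frac{-152 + 77 \cdot 112}{6 \left(-20 + 11 \cdot 112\right)} = -475529 + \frac{-152 + 8624}{6 \left(-20 + 1232\right)} = -475529 + \frac{1}{6} \cdot \frac{1}{1212} \cdot 8472 = -475529 + \frac{353}{303} = - \frac{144084934}{303}$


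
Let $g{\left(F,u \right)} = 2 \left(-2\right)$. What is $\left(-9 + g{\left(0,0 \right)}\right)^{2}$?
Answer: $169$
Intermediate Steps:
$g{\left(F,u \right)} = -4$
$\left(-9 + g{\left(0,0 \right)}\right)^{2} = \left(-9 - 4\right)^{2} = \left(-13\right)^{2} = 169$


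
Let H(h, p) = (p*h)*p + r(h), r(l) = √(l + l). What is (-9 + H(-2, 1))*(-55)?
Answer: 605 - 110*I ≈ 605.0 - 110.0*I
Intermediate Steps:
r(l) = √2*√l (r(l) = √(2*l) = √2*√l)
H(h, p) = h*p² + √2*√h (H(h, p) = (p*h)*p + √2*√h = (h*p)*p + √2*√h = h*p² + √2*√h)
(-9 + H(-2, 1))*(-55) = (-9 + (-2*1² + √2*√(-2)))*(-55) = (-9 + (-2*1 + √2*(I*√2)))*(-55) = (-9 + (-2 + 2*I))*(-55) = (-11 + 2*I)*(-55) = 605 - 110*I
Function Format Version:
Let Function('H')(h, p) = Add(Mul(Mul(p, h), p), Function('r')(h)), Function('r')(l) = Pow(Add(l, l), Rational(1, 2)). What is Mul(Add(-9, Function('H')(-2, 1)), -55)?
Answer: Add(605, Mul(-110, I)) ≈ Add(605.00, Mul(-110.00, I))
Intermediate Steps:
Function('r')(l) = Mul(Pow(2, Rational(1, 2)), Pow(l, Rational(1, 2))) (Function('r')(l) = Pow(Mul(2, l), Rational(1, 2)) = Mul(Pow(2, Rational(1, 2)), Pow(l, Rational(1, 2))))
Function('H')(h, p) = Add(Mul(h, Pow(p, 2)), Mul(Pow(2, Rational(1, 2)), Pow(h, Rational(1, 2)))) (Function('H')(h, p) = Add(Mul(Mul(p, h), p), Mul(Pow(2, Rational(1, 2)), Pow(h, Rational(1, 2)))) = Add(Mul(Mul(h, p), p), Mul(Pow(2, Rational(1, 2)), Pow(h, Rational(1, 2)))) = Add(Mul(h, Pow(p, 2)), Mul(Pow(2, Rational(1, 2)), Pow(h, Rational(1, 2)))))
Mul(Add(-9, Function('H')(-2, 1)), -55) = Mul(Add(-9, Add(Mul(-2, Pow(1, 2)), Mul(Pow(2, Rational(1, 2)), Pow(-2, Rational(1, 2))))), -55) = Mul(Add(-9, Add(Mul(-2, 1), Mul(Pow(2, Rational(1, 2)), Mul(I, Pow(2, Rational(1, 2)))))), -55) = Mul(Add(-9, Add(-2, Mul(2, I))), -55) = Mul(Add(-11, Mul(2, I)), -55) = Add(605, Mul(-110, I))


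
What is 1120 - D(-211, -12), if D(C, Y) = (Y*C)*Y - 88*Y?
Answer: 30448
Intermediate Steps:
D(C, Y) = -88*Y + C*Y**2 (D(C, Y) = (C*Y)*Y - 88*Y = C*Y**2 - 88*Y = -88*Y + C*Y**2)
1120 - D(-211, -12) = 1120 - (-12)*(-88 - 211*(-12)) = 1120 - (-12)*(-88 + 2532) = 1120 - (-12)*2444 = 1120 - 1*(-29328) = 1120 + 29328 = 30448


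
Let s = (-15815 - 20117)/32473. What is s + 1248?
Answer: 40490372/32473 ≈ 1246.9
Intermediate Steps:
s = -35932/32473 (s = -35932*1/32473 = -35932/32473 ≈ -1.1065)
s + 1248 = -35932/32473 + 1248 = 40490372/32473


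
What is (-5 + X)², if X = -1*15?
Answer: 400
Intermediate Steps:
X = -15
(-5 + X)² = (-5 - 15)² = (-20)² = 400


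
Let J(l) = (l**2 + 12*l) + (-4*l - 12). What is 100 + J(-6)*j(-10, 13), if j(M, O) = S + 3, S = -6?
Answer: 172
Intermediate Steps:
j(M, O) = -3 (j(M, O) = -6 + 3 = -3)
J(l) = -12 + l**2 + 8*l (J(l) = (l**2 + 12*l) + (-12 - 4*l) = -12 + l**2 + 8*l)
100 + J(-6)*j(-10, 13) = 100 + (-12 + (-6)**2 + 8*(-6))*(-3) = 100 + (-12 + 36 - 48)*(-3) = 100 - 24*(-3) = 100 + 72 = 172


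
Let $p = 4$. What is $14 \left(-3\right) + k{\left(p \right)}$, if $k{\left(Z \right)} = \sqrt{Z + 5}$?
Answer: $-39$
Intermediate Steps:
$k{\left(Z \right)} = \sqrt{5 + Z}$
$14 \left(-3\right) + k{\left(p \right)} = 14 \left(-3\right) + \sqrt{5 + 4} = -42 + \sqrt{9} = -42 + 3 = -39$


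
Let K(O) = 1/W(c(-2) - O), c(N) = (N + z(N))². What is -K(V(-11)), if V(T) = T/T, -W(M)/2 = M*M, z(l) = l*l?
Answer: 1/18 ≈ 0.055556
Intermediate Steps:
z(l) = l²
c(N) = (N + N²)²
W(M) = -2*M² (W(M) = -2*M*M = -2*M²)
V(T) = 1
K(O) = -1/(2*(4 - O)²) (K(O) = 1/(-2*((-2)²*(1 - 2)² - O)²) = 1/(-2*(4*(-1)² - O)²) = 1/(-2*(4*1 - O)²) = 1/(-2*(4 - O)²) = -1/(2*(4 - O)²))
-K(V(-11)) = -(-1)/(2*(-4 + 1)²) = -(-1)/(2*(-3)²) = -(-1)/(2*9) = -1*(-1/18) = 1/18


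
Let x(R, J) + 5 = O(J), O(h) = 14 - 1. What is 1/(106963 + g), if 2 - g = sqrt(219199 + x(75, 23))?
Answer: 35655/3813764006 + sqrt(219207)/11441292018 ≈ 9.3900e-6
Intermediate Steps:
O(h) = 13
x(R, J) = 8 (x(R, J) = -5 + 13 = 8)
g = 2 - sqrt(219207) (g = 2 - sqrt(219199 + 8) = 2 - sqrt(219207) ≈ -466.20)
1/(106963 + g) = 1/(106963 + (2 - sqrt(219207))) = 1/(106965 - sqrt(219207))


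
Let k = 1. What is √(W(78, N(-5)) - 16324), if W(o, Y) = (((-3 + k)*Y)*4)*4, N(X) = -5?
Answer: 6*I*√449 ≈ 127.14*I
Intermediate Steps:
W(o, Y) = -32*Y (W(o, Y) = (((-3 + 1)*Y)*4)*4 = (-2*Y*4)*4 = -8*Y*4 = -32*Y)
√(W(78, N(-5)) - 16324) = √(-32*(-5) - 16324) = √(160 - 16324) = √(-16164) = 6*I*√449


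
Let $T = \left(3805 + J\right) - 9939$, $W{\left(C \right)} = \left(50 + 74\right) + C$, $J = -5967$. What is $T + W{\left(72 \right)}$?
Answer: $-11905$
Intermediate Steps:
$W{\left(C \right)} = 124 + C$
$T = -12101$ ($T = \left(3805 - 5967\right) - 9939 = -2162 - 9939 = -12101$)
$T + W{\left(72 \right)} = -12101 + \left(124 + 72\right) = -12101 + 196 = -11905$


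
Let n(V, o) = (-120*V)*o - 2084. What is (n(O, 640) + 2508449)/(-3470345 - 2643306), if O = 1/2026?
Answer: -2538909345/6193128463 ≈ -0.40996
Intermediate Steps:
O = 1/2026 ≈ 0.00049358
n(V, o) = -2084 - 120*V*o (n(V, o) = -120*V*o - 2084 = -2084 - 120*V*o)
(n(O, 640) + 2508449)/(-3470345 - 2643306) = ((-2084 - 120*1/2026*640) + 2508449)/(-3470345 - 2643306) = ((-2084 - 38400/1013) + 2508449)/(-6113651) = (-2149492/1013 + 2508449)*(-1/6113651) = (2538909345/1013)*(-1/6113651) = -2538909345/6193128463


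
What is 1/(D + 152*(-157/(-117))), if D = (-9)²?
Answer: 117/33341 ≈ 0.0035092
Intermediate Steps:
D = 81
1/(D + 152*(-157/(-117))) = 1/(81 + 152*(-157/(-117))) = 1/(81 + 152*(-157*(-1/117))) = 1/(81 + 152*(157/117)) = 1/(81 + 23864/117) = 1/(33341/117) = 117/33341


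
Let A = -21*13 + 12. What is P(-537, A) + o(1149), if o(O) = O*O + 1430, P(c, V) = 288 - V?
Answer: 1322180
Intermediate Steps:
A = -261 (A = -273 + 12 = -261)
o(O) = 1430 + O**2 (o(O) = O**2 + 1430 = 1430 + O**2)
P(-537, A) + o(1149) = (288 - 1*(-261)) + (1430 + 1149**2) = (288 + 261) + (1430 + 1320201) = 549 + 1321631 = 1322180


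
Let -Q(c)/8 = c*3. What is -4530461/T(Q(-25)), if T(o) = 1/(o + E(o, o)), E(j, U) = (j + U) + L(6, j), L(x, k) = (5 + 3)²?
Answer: -8444779304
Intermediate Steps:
Q(c) = -24*c (Q(c) = -8*c*3 = -24*c)
L(x, k) = 64 (L(x, k) = 8² = 64)
E(j, U) = 64 + U + j (E(j, U) = (j + U) + 64 = (U + j) + 64 = 64 + U + j)
T(o) = 1/(64 + 3*o) (T(o) = 1/(o + (64 + o + o)) = 1/(o + (64 + 2*o)) = 1/(64 + 3*o))
-4530461/T(Q(-25)) = -4530461/(1/(64 + 3*(-24*(-25)))) = -4530461/(1/(64 + 3*600)) = -4530461/(1/(64 + 1800)) = -4530461/(1/1864) = -4530461/1/1864 = -4530461*1864 = -8444779304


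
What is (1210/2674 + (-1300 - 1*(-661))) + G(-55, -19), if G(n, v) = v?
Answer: -879141/1337 ≈ -657.55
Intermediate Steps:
(1210/2674 + (-1300 - 1*(-661))) + G(-55, -19) = (1210/2674 + (-1300 - 1*(-661))) - 19 = (1210*(1/2674) + (-1300 + 661)) - 19 = (605/1337 - 639) - 19 = -853738/1337 - 19 = -879141/1337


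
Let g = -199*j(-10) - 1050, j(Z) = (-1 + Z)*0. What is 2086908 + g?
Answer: 2085858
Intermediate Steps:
j(Z) = 0
g = -1050 (g = -199*0 - 1050 = 0 - 1050 = -1050)
2086908 + g = 2086908 - 1050 = 2085858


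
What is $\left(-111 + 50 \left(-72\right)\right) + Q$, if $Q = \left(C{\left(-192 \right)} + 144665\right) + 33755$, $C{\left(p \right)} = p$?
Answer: $174517$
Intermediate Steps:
$Q = 178228$ ($Q = \left(-192 + 144665\right) + 33755 = 144473 + 33755 = 178228$)
$\left(-111 + 50 \left(-72\right)\right) + Q = \left(-111 + 50 \left(-72\right)\right) + 178228 = \left(-111 - 3600\right) + 178228 = -3711 + 178228 = 174517$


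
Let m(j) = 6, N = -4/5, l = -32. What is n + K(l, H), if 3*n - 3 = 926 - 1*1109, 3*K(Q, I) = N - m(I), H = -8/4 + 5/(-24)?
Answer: -934/15 ≈ -62.267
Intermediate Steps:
N = -⅘ (N = -4*⅕ = -⅘ ≈ -0.80000)
H = -53/24 (H = -8*¼ + 5*(-1/24) = -2 - 5/24 = -53/24 ≈ -2.2083)
K(Q, I) = -34/15 (K(Q, I) = (-⅘ - 1*6)/3 = (-⅘ - 6)/3 = (⅓)*(-34/5) = -34/15)
n = -60 (n = 1 + (926 - 1*1109)/3 = 1 + (926 - 1109)/3 = 1 + (⅓)*(-183) = 1 - 61 = -60)
n + K(l, H) = -60 - 34/15 = -934/15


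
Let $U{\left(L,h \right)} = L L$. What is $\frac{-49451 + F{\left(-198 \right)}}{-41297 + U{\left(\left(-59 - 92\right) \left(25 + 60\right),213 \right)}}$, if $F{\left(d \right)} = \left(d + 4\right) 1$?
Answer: $- \frac{49645}{164695928} \approx -0.00030143$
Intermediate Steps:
$U{\left(L,h \right)} = L^{2}$
$F{\left(d \right)} = 4 + d$ ($F{\left(d \right)} = \left(4 + d\right) 1 = 4 + d$)
$\frac{-49451 + F{\left(-198 \right)}}{-41297 + U{\left(\left(-59 - 92\right) \left(25 + 60\right),213 \right)}} = \frac{-49451 + \left(4 - 198\right)}{-41297 + \left(\left(-59 - 92\right) \left(25 + 60\right)\right)^{2}} = \frac{-49451 - 194}{-41297 + \left(\left(-151\right) 85\right)^{2}} = - \frac{49645}{-41297 + \left(-12835\right)^{2}} = - \frac{49645}{-41297 + 164737225} = - \frac{49645}{164695928}$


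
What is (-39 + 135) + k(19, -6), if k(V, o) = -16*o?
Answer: 192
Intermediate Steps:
(-39 + 135) + k(19, -6) = (-39 + 135) - 16*(-6) = 96 + 96 = 192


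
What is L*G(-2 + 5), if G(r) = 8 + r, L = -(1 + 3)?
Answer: -44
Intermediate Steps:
L = -4 (L = -1*4 = -4)
L*G(-2 + 5) = -4*(8 + (-2 + 5)) = -4*(8 + 3) = -4*11 = -44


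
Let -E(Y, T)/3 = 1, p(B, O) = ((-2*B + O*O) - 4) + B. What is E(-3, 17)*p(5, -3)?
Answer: 0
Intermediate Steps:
p(B, O) = -4 + O² - B (p(B, O) = ((-2*B + O²) - 4) + B = ((O² - 2*B) - 4) + B = (-4 + O² - 2*B) + B = -4 + O² - B)
E(Y, T) = -3 (E(Y, T) = -3*1 = -3)
E(-3, 17)*p(5, -3) = -3*(-4 + (-3)² - 1*5) = -3*(-4 + 9 - 5) = -3*0 = 0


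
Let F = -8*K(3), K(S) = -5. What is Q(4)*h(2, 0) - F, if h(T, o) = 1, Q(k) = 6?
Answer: -34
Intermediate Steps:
F = 40 (F = -8*(-5) = 40)
Q(4)*h(2, 0) - F = 6*1 - 1*40 = 6 - 40 = -34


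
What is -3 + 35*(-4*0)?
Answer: -3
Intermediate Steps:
-3 + 35*(-4*0) = -3 + 35*0 = -3 + 0 = -3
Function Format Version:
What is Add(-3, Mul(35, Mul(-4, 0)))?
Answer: -3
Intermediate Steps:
Add(-3, Mul(35, Mul(-4, 0))) = Add(-3, Mul(35, 0)) = Add(-3, 0) = -3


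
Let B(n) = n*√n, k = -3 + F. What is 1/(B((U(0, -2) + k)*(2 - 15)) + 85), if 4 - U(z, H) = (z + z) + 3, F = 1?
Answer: 85/5028 - 13*√13/5028 ≈ 0.0075831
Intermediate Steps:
k = -2 (k = -3 + 1 = -2)
U(z, H) = 1 - 2*z (U(z, H) = 4 - ((z + z) + 3) = 4 - (2*z + 3) = 4 - (3 + 2*z) = 4 + (-3 - 2*z) = 1 - 2*z)
B(n) = n^(3/2)
1/(B((U(0, -2) + k)*(2 - 15)) + 85) = 1/((((1 - 2*0) - 2)*(2 - 15))^(3/2) + 85) = 1/((((1 + 0) - 2)*(-13))^(3/2) + 85) = 1/(((1 - 2)*(-13))^(3/2) + 85) = 1/((-1*(-13))^(3/2) + 85) = 1/(13^(3/2) + 85) = 1/(13*√13 + 85) = 1/(85 + 13*√13)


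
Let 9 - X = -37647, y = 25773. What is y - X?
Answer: -11883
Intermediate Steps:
X = 37656 (X = 9 - 1*(-37647) = 9 + 37647 = 37656)
y - X = 25773 - 1*37656 = 25773 - 37656 = -11883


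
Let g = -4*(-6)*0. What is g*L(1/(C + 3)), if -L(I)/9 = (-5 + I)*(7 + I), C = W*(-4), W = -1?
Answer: 0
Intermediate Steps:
C = 4 (C = -1*(-4) = 4)
g = 0 (g = 24*0 = 0)
L(I) = -9*(-5 + I)*(7 + I)
g*L(1/(C + 3)) = 0*(315 - 18/(4 + 3) - 9/(4 + 3)²) = 0*(315 - 18/7 - 9*(1/7)²) = 0*(315 - 18*⅐ - 9*(⅐)²) = 0*(315 - 18/7 - 9*1/49) = 0*(315 - 18/7 - 9/49) = 0*(15300/49) = 0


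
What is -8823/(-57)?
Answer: 2941/19 ≈ 154.79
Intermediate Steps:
-8823/(-57) = -8823*(-1)/57 = -173*(-17/19) = 2941/19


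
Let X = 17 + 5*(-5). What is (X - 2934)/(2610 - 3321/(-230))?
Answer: -676660/603621 ≈ -1.1210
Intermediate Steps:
X = -8 (X = 17 - 25 = -8)
(X - 2934)/(2610 - 3321/(-230)) = (-8 - 2934)/(2610 - 3321/(-230)) = -2942/(2610 - 3321*(-1/230)) = -2942/(2610 + 3321/230) = -2942/603621/230 = -2942*230/603621 = -676660/603621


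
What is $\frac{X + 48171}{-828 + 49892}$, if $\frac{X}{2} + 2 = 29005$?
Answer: $\frac{106177}{49064} \approx 2.1641$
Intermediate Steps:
$X = 58006$ ($X = -4 + 2 \cdot 29005 = -4 + 58010 = 58006$)
$\frac{X + 48171}{-828 + 49892} = \frac{58006 + 48171}{-828 + 49892} = \frac{106177}{49064}$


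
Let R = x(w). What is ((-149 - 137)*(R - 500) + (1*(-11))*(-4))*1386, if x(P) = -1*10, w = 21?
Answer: 202222944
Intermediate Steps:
x(P) = -10
R = -10
((-149 - 137)*(R - 500) + (1*(-11))*(-4))*1386 = ((-149 - 137)*(-10 - 500) + (1*(-11))*(-4))*1386 = (-286*(-510) - 11*(-4))*1386 = (145860 + 44)*1386 = 145904*1386 = 202222944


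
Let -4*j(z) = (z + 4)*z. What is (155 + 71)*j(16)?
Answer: -18080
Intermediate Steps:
j(z) = -z*(4 + z)/4 (j(z) = -(z + 4)*z/4 = -(4 + z)*z/4 = -z*(4 + z)/4)
(155 + 71)*j(16) = (155 + 71)*(-¼*16*(4 + 16)) = 226*(-¼*16*20) = 226*(-80) = -18080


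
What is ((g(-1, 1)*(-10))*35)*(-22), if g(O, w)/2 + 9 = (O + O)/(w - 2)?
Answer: -107800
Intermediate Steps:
g(O, w) = -18 + 4*O/(-2 + w) (g(O, w) = -18 + 2*((O + O)/(w - 2)) = -18 + 2*((2*O)/(-2 + w)) = -18 + 2*(2*O/(-2 + w)) = -18 + 4*O/(-2 + w))
((g(-1, 1)*(-10))*35)*(-22) = (((2*(18 - 9*1 + 2*(-1))/(-2 + 1))*(-10))*35)*(-22) = (((2*(18 - 9 - 2)/(-1))*(-10))*35)*(-22) = (((2*(-1)*7)*(-10))*35)*(-22) = (-14*(-10)*35)*(-22) = (140*35)*(-22) = 4900*(-22) = -107800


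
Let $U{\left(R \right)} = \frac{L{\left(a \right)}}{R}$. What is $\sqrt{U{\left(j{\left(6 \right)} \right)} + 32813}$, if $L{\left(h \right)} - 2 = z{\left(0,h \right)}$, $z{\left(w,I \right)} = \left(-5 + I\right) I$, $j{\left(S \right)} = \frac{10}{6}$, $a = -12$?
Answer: $\frac{\sqrt{823415}}{5} \approx 181.48$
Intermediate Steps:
$j{\left(S \right)} = \frac{5}{3}$ ($j{\left(S \right)} = 10 \cdot \frac{1}{6} = \frac{5}{3}$)
$z{\left(w,I \right)} = I \left(-5 + I\right)$
$L{\left(h \right)} = 2 + h \left(-5 + h\right)$
$U{\left(R \right)} = \frac{206}{R}$ ($U{\left(R \right)} = \frac{2 - 12 \left(-5 - 12\right)}{R} = \frac{2 - -204}{R} = \frac{2 + 204}{R} = \frac{206}{R}$)
$\sqrt{U{\left(j{\left(6 \right)} \right)} + 32813} = \sqrt{\frac{206}{\frac{5}{3}} + 32813} = \sqrt{206 \cdot \frac{3}{5} + 32813} = \sqrt{\frac{618}{5} + 32813} = \sqrt{\frac{164683}{5}} = \frac{\sqrt{823415}}{5}$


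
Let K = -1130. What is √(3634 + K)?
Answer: 2*√626 ≈ 50.040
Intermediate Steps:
√(3634 + K) = √(3634 - 1130) = √2504 = 2*√626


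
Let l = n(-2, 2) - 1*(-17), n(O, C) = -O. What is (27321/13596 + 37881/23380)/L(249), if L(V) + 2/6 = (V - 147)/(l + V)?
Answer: 9663033594/125825315 ≈ 76.797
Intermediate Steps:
l = 19 (l = -1*(-2) - 1*(-17) = 2 + 17 = 19)
L(V) = -⅓ + (-147 + V)/(19 + V) (L(V) = -⅓ + (V - 147)/(19 + V) = -⅓ + (-147 + V)/(19 + V))
(27321/13596 + 37881/23380)/L(249) = (27321/13596 + 37881/23380)/((2*(-230 + 249)/(3*(19 + 249)))) = (27321*(1/13596) + 37881*(1/23380))/(((⅔)*19/268)) = (9107/4532 + 37881/23380)/(((⅔)*(1/268)*19)) = 24037397/(6622385*(19/402)) = (24037397/6622385)*(402/19) = 9663033594/125825315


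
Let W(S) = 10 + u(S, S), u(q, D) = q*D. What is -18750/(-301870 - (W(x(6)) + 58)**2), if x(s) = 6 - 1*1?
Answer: 18750/310519 ≈ 0.060383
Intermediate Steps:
u(q, D) = D*q
x(s) = 5 (x(s) = 6 - 1 = 5)
W(S) = 10 + S**2 (W(S) = 10 + S*S = 10 + S**2)
-18750/(-301870 - (W(x(6)) + 58)**2) = -18750/(-301870 - ((10 + 5**2) + 58)**2) = -18750/(-301870 - ((10 + 25) + 58)**2) = -18750/(-301870 - (35 + 58)**2) = -18750/(-301870 - 1*93**2) = -18750/(-301870 - 1*8649) = -18750/(-301870 - 8649) = -18750/(-310519) = -18750*(-1/310519) = 18750/310519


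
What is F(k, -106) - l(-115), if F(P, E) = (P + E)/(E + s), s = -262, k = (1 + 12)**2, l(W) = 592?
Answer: -217919/368 ≈ -592.17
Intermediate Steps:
k = 169 (k = 13**2 = 169)
F(P, E) = (E + P)/(-262 + E) (F(P, E) = (P + E)/(E - 262) = (E + P)/(-262 + E))
F(k, -106) - l(-115) = (-106 + 169)/(-262 - 106) - 1*592 = 63/(-368) - 592 = -1/368*63 - 592 = -63/368 - 592 = -217919/368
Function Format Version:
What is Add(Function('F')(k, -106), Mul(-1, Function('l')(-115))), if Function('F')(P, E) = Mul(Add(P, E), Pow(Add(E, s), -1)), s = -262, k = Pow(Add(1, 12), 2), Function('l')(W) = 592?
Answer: Rational(-217919, 368) ≈ -592.17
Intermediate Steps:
k = 169 (k = Pow(13, 2) = 169)
Function('F')(P, E) = Mul(Pow(Add(-262, E), -1), Add(E, P)) (Function('F')(P, E) = Mul(Add(P, E), Pow(Add(E, -262), -1)) = Mul(Add(E, P), Pow(Add(-262, E), -1)) = Mul(Pow(Add(-262, E), -1), Add(E, P)))
Add(Function('F')(k, -106), Mul(-1, Function('l')(-115))) = Add(Mul(Pow(Add(-262, -106), -1), Add(-106, 169)), Mul(-1, 592)) = Add(Mul(Pow(-368, -1), 63), -592) = Add(Mul(Rational(-1, 368), 63), -592) = Add(Rational(-63, 368), -592) = Rational(-217919, 368)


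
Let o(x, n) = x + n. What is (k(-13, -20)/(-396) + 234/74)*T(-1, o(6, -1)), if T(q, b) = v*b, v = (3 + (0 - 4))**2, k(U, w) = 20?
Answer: 56990/3663 ≈ 15.558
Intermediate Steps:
o(x, n) = n + x
v = 1 (v = (3 - 4)**2 = (-1)**2 = 1)
T(q, b) = b (T(q, b) = 1*b = b)
(k(-13, -20)/(-396) + 234/74)*T(-1, o(6, -1)) = (20/(-396) + 234/74)*(-1 + 6) = (20*(-1/396) + 234*(1/74))*5 = (-5/99 + 117/37)*5 = (11398/3663)*5 = 56990/3663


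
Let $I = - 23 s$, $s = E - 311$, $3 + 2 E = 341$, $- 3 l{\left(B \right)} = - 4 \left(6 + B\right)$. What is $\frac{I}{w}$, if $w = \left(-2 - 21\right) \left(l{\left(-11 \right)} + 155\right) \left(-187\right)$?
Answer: $\frac{426}{83215} \approx 0.0051193$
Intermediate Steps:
$l{\left(B \right)} = 8 + \frac{4 B}{3}$ ($l{\left(B \right)} = - \frac{\left(-4\right) \left(6 + B\right)}{3} = - \frac{-24 - 4 B}{3} = 8 + \frac{4 B}{3}$)
$E = 169$ ($E = - \frac{3}{2} + \frac{1}{2} \cdot 341 = - \frac{3}{2} + \frac{341}{2} = 169$)
$w = \frac{1913945}{3}$ ($w = \left(-2 - 21\right) \left(\left(8 + \frac{4}{3} \left(-11\right)\right) + 155\right) \left(-187\right) = - 23 \left(\left(8 - \frac{44}{3}\right) + 155\right) \left(-187\right) = - 23 \left(- \frac{20}{3} + 155\right) \left(-187\right) = \left(-23\right) \frac{445}{3} \left(-187\right) = \left(- \frac{10235}{3}\right) \left(-187\right) = \frac{1913945}{3} \approx 6.3798 \cdot 10^{5}$)
$s = -142$ ($s = 169 - 311 = -142$)
$I = 3266$ ($I = \left(-23\right) \left(-142\right) = 3266$)
$\frac{I}{w} = \frac{3266}{\frac{1913945}{3}} = 3266 \cdot \frac{3}{1913945} = \frac{426}{83215}$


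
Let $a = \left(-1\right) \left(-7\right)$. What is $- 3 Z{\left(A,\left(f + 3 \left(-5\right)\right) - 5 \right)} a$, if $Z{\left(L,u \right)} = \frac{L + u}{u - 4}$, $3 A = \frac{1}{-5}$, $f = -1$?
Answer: $- \frac{2212}{125} \approx -17.696$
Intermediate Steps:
$A = - \frac{1}{15}$ ($A = \frac{1}{3 \left(-5\right)} = \frac{1}{3} \left(- \frac{1}{5}\right) = - \frac{1}{15} \approx -0.066667$)
$a = 7$
$Z{\left(L,u \right)} = \frac{L + u}{-4 + u}$
$- 3 Z{\left(A,\left(f + 3 \left(-5\right)\right) - 5 \right)} a = - 3 \frac{- \frac{1}{15} + \left(\left(-1 + 3 \left(-5\right)\right) - 5\right)}{-4 + \left(\left(-1 + 3 \left(-5\right)\right) - 5\right)} 7 = - 3 \frac{- \frac{1}{15} - 21}{-4 - 21} \cdot 7 = - 3 \frac{1}{-25} \left(- \frac{316}{15}\right) 7 = - 3 \left(\left(- \frac{1}{25}\right) \left(- \frac{316}{15}\right)\right) 7 = \left(-3\right) \frac{316}{375} \cdot 7 = \left(- \frac{316}{125}\right) 7 = - \frac{2212}{125}$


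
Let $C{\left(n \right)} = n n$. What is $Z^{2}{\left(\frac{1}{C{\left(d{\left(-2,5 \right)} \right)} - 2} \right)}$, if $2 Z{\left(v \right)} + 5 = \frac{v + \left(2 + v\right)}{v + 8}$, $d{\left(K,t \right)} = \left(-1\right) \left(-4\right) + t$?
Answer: $\frac{9030025}{1602756} \approx 5.6341$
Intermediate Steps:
$d{\left(K,t \right)} = 4 + t$
$C{\left(n \right)} = n^{2}$
$Z{\left(v \right)} = - \frac{5}{2} + \frac{2 + 2 v}{2 \left(8 + v\right)}$ ($Z{\left(v \right)} = - \frac{5}{2} + \frac{\left(v + \left(2 + v\right)\right) \frac{1}{v + 8}}{2} = - \frac{5}{2} + \frac{\left(2 + 2 v\right) \frac{1}{8 + v}}{2} = - \frac{5}{2} + \frac{\frac{1}{8 + v} \left(2 + 2 v\right)}{2} = - \frac{5}{2} + \frac{2 + 2 v}{2 \left(8 + v\right)}$)
$Z^{2}{\left(\frac{1}{C{\left(d{\left(-2,5 \right)} \right)} - 2} \right)} = \left(\frac{-38 - \frac{3}{\left(4 + 5\right)^{2} - 2}}{2 \left(8 + \frac{1}{\left(4 + 5\right)^{2} - 2}\right)}\right)^{2} = \left(\frac{-38 - \frac{3}{9^{2} - 2}}{2 \left(8 + \frac{1}{9^{2} - 2}\right)}\right)^{2} = \left(\frac{-38 - \frac{3}{81 - 2}}{2 \left(8 + \frac{1}{81 - 2}\right)}\right)^{2} = \left(\frac{-38 - \frac{3}{79}}{2 \left(8 + \frac{1}{79}\right)}\right)^{2} = \left(\frac{-38 - \frac{3}{79}}{2 \cdot \frac{633}{79}}\right)^{2} = \left(\frac{1}{2} \cdot \frac{79}{633} \left(- \frac{3005}{79}\right)\right)^{2} = \left(- \frac{3005}{1266}\right)^{2} = \frac{9030025}{1602756}$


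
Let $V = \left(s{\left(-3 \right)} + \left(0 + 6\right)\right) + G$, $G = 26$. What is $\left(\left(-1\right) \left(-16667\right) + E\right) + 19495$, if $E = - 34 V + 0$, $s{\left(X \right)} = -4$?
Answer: $35210$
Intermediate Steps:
$V = 28$ ($V = \left(-4 + \left(0 + 6\right)\right) + 26 = \left(-4 + 6\right) + 26 = 2 + 26 = 28$)
$E = -952$ ($E = \left(-34\right) 28 + 0 = -952 + 0 = -952$)
$\left(\left(-1\right) \left(-16667\right) + E\right) + 19495 = \left(\left(-1\right) \left(-16667\right) - 952\right) + 19495 = \left(16667 - 952\right) + 19495 = 15715 + 19495 = 35210$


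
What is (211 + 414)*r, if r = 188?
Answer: 117500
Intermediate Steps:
(211 + 414)*r = (211 + 414)*188 = 625*188 = 117500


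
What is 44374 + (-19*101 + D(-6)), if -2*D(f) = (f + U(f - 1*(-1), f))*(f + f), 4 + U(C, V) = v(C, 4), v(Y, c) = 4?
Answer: 42419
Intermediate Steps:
U(C, V) = 0 (U(C, V) = -4 + 4 = 0)
D(f) = -f**2 (D(f) = -(f + 0)*(f + f)/2 = -f*2*f/2 = -f**2)
44374 + (-19*101 + D(-6)) = 44374 + (-19*101 - 1*(-6)**2) = 44374 + (-1919 - 1*36) = 44374 + (-1919 - 36) = 44374 - 1955 = 42419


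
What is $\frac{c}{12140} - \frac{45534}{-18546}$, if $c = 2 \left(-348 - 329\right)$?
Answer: $\frac{43972623}{18762370} \approx 2.3437$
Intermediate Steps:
$c = -1354$ ($c = 2 \left(-677\right) = -1354$)
$\frac{c}{12140} - \frac{45534}{-18546} = - \frac{1354}{12140} - \frac{45534}{-18546} = \left(-1354\right) \frac{1}{12140} - - \frac{7589}{3091} = - \frac{677}{6070} + \frac{7589}{3091} = \frac{43972623}{18762370}$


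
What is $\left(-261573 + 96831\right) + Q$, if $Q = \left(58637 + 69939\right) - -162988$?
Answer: $126822$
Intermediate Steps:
$Q = 291564$ ($Q = 128576 + 162988 = 291564$)
$\left(-261573 + 96831\right) + Q = \left(-261573 + 96831\right) + 291564 = -164742 + 291564 = 126822$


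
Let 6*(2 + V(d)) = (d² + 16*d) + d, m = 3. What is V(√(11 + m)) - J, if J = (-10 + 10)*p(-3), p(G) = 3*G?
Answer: ⅓ + 17*√14/6 ≈ 10.935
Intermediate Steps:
V(d) = -2 + d²/6 + 17*d/6 (V(d) = -2 + ((d² + 16*d) + d)/6 = -2 + (d² + 17*d)/6 = -2 + (d²/6 + 17*d/6) = -2 + d²/6 + 17*d/6)
J = 0 (J = (-10 + 10)*(3*(-3)) = 0*(-9) = 0)
V(√(11 + m)) - J = (-2 + (√(11 + 3))²/6 + 17*√(11 + 3)/6) - 1*0 = (-2 + (√14)²/6 + 17*√14/6) + 0 = (-2 + (⅙)*14 + 17*√14/6) + 0 = (-2 + 7/3 + 17*√14/6) + 0 = (⅓ + 17*√14/6) + 0 = ⅓ + 17*√14/6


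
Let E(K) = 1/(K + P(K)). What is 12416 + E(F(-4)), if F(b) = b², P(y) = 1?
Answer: 211073/17 ≈ 12416.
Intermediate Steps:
E(K) = 1/(1 + K) (E(K) = 1/(K + 1) = 1/(1 + K))
12416 + E(F(-4)) = 12416 + 1/(1 + (-4)²) = 12416 + 1/(1 + 16) = 12416 + 1/17 = 211073/17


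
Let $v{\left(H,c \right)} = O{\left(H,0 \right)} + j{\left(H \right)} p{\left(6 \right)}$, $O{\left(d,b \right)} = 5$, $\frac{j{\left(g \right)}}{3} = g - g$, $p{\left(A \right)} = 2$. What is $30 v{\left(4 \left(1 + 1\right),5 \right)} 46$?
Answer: $6900$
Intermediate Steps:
$j{\left(g \right)} = 0$ ($j{\left(g \right)} = 3 \left(g - g\right) = 3 \cdot 0 = 0$)
$v{\left(H,c \right)} = 5$ ($v{\left(H,c \right)} = 5 + 0 \cdot 2 = 5 + 0 = 5$)
$30 v{\left(4 \left(1 + 1\right),5 \right)} 46 = 30 \cdot 5 \cdot 46 = 150 \cdot 46 = 6900$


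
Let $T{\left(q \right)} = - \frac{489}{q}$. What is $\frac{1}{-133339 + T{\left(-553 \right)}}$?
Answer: $- \frac{553}{73735978} \approx -7.4997 \cdot 10^{-6}$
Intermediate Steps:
$\frac{1}{-133339 + T{\left(-553 \right)}} = \frac{1}{-133339 - \frac{489}{-553}} = \frac{1}{-133339 - - \frac{489}{553}} = \frac{1}{-133339 + \frac{489}{553}} = \frac{1}{- \frac{73735978}{553}} = - \frac{553}{73735978}$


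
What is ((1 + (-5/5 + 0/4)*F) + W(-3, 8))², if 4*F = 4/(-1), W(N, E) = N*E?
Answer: 484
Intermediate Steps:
W(N, E) = E*N
F = -1 (F = (4/(-1))/4 = (4*(-1))/4 = (¼)*(-4) = -1)
((1 + (-5/5 + 0/4)*F) + W(-3, 8))² = ((1 + (-5/5 + 0/4)*(-1)) + 8*(-3))² = ((1 + (-5*⅕ + 0*(¼))*(-1)) - 24)² = ((1 + (-1 + 0)*(-1)) - 24)² = ((1 - 1*(-1)) - 24)² = ((1 + 1) - 24)² = (2 - 24)² = (-22)² = 484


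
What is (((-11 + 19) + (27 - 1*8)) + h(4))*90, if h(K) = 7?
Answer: 3060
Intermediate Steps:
(((-11 + 19) + (27 - 1*8)) + h(4))*90 = (((-11 + 19) + (27 - 1*8)) + 7)*90 = ((8 + (27 - 8)) + 7)*90 = ((8 + 19) + 7)*90 = (27 + 7)*90 = 34*90 = 3060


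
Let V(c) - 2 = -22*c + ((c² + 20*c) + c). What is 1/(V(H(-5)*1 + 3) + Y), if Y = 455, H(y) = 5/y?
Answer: 1/459 ≈ 0.0021787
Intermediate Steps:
V(c) = 2 + c² - c (V(c) = 2 + (-22*c + ((c² + 20*c) + c)) = 2 + (-22*c + (c² + 21*c)) = 2 + (c² - c) = 2 + c² - c)
1/(V(H(-5)*1 + 3) + Y) = 1/((2 + ((5/(-5))*1 + 3)² - ((5/(-5))*1 + 3)) + 455) = 1/((2 + ((5*(-⅕))*1 + 3)² - ((5*(-⅕))*1 + 3)) + 455) = 1/((2 + (-1*1 + 3)² - (-1*1 + 3)) + 455) = 1/((2 + (-1 + 3)² - (-1 + 3)) + 455) = 1/((2 + 2² - 1*2) + 455) = 1/((2 + 4 - 2) + 455) = 1/(4 + 455) = 1/459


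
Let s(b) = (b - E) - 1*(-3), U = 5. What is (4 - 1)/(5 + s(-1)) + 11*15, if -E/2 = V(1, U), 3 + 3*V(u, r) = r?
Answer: 4134/25 ≈ 165.36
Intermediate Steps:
V(u, r) = -1 + r/3
E = -4/3 (E = -2*(-1 + (⅓)*5) = -2*(-1 + 5/3) = -2*⅔ = -4/3 ≈ -1.3333)
s(b) = 13/3 + b (s(b) = (b - 1*(-4/3)) - 1*(-3) = (b + 4/3) + 3 = (4/3 + b) + 3 = 13/3 + b)
(4 - 1)/(5 + s(-1)) + 11*15 = (4 - 1)/(5 + (13/3 - 1)) + 11*15 = 3/(5 + 10/3) + 165 = 3/(25/3) + 165 = 3*(3/25) + 165 = 9/25 + 165 = 4134/25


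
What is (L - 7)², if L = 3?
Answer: 16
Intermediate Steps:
(L - 7)² = (3 - 7)² = (-4)² = 16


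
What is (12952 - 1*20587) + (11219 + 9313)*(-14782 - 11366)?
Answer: -536878371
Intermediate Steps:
(12952 - 1*20587) + (11219 + 9313)*(-14782 - 11366) = (12952 - 20587) + 20532*(-26148) = -7635 - 536870736 = -536878371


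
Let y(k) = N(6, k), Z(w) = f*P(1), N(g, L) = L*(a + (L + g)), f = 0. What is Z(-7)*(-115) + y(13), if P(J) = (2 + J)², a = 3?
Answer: 286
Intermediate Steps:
N(g, L) = L*(3 + L + g) (N(g, L) = L*(3 + (L + g)) = L*(3 + L + g))
Z(w) = 0 (Z(w) = 0*(2 + 1)² = 0*3² = 0*9 = 0)
y(k) = k*(9 + k) (y(k) = k*(3 + k + 6) = k*(9 + k))
Z(-7)*(-115) + y(13) = 0*(-115) + 13*(9 + 13) = 0 + 13*22 = 0 + 286 = 286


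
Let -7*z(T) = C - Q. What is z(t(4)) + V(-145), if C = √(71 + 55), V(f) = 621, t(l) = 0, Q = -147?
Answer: 600 - 3*√14/7 ≈ 598.40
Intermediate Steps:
C = 3*√14 (C = √126 = 3*√14 ≈ 11.225)
z(T) = -21 - 3*√14/7 (z(T) = -(3*√14 - 1*(-147))/7 = -(3*√14 + 147)/7 = -(147 + 3*√14)/7 = -21 - 3*√14/7)
z(t(4)) + V(-145) = (-21 - 3*√14/7) + 621 = 600 - 3*√14/7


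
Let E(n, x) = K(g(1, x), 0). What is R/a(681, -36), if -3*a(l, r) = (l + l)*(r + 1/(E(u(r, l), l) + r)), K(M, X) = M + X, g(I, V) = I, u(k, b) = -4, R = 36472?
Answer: 6580/2951 ≈ 2.2298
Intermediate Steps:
E(n, x) = 1 (E(n, x) = 1 + 0 = 1)
a(l, r) = -2*l*(r + 1/(1 + r))/3 (a(l, r) = -(l + l)*(r + 1/(1 + r))/3 = -2*l*(r + 1/(1 + r))/3)
R/a(681, -36) = 36472/((-2*681*(1 - 36 + (-36)**2)/(3 + 3*(-36)))) = 36472/((-2*681*(1 - 36 + 1296)/(3 - 108))) = 36472/((-2*681*1261/(-105))) = 36472/((-2*681*(-1/105)*1261)) = 36472/(572494/35) = 36472*(35/572494) = 6580/2951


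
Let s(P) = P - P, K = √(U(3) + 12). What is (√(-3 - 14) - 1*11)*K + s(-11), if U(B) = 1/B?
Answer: √111*(-11 + I*√17)/3 ≈ -38.631 + 14.48*I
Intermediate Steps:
K = √111/3 (K = √(1/3 + 12) = √(⅓ + 12) = √(37/3) = √111/3 ≈ 3.5119)
s(P) = 0
(√(-3 - 14) - 1*11)*K + s(-11) = (√(-3 - 14) - 1*11)*(√111/3) + 0 = (√(-17) - 11)*(√111/3) + 0 = (I*√17 - 11)*(√111/3) + 0 = (-11 + I*√17)*(√111/3) + 0 = √111*(-11 + I*√17)/3 + 0 = √111*(-11 + I*√17)/3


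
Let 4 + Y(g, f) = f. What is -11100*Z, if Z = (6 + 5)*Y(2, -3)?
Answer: 854700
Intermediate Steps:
Y(g, f) = -4 + f
Z = -77 (Z = (6 + 5)*(-4 - 3) = 11*(-7) = -77)
-11100*Z = -11100*(-77) = 854700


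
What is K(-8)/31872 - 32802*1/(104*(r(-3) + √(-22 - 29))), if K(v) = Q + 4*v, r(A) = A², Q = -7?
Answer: (-169*√51 + 43562577*I)/(138112*(√51 - 9*I)) ≈ -21.506 + 17.064*I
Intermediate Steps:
K(v) = -7 + 4*v
K(-8)/31872 - 32802*1/(104*(r(-3) + √(-22 - 29))) = (-7 + 4*(-8))/31872 - 32802*1/(104*((-3)² + √(-22 - 29))) = (-7 - 32)*(1/31872) - 32802*1/(104*(9 + √(-51))) = -39*1/31872 - 32802*1/(104*(9 + I*√51)) = -13/10624 - 32802/(936 + 104*I*√51)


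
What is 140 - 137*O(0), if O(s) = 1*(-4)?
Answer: 688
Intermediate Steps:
O(s) = -4
140 - 137*O(0) = 140 - 137*(-4) = 140 + 548 = 688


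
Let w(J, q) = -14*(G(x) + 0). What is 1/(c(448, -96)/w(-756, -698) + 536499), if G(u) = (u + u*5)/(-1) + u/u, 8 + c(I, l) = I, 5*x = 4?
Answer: 133/71355467 ≈ 1.8639e-6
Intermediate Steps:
x = ⅘ (x = (⅕)*4 = ⅘ ≈ 0.80000)
c(I, l) = -8 + I
G(u) = 1 - 6*u (G(u) = (u + 5*u)*(-1) + 1 = (6*u)*(-1) + 1 = -6*u + 1 = 1 - 6*u)
w(J, q) = 266/5 (w(J, q) = -14*((1 - 6*⅘) + 0) = -14*((1 - 24/5) + 0) = -14*(-19/5 + 0) = -14*(-19/5) = 266/5)
1/(c(448, -96)/w(-756, -698) + 536499) = 1/((-8 + 448)/(266/5) + 536499) = 1/(440*(5/266) + 536499) = 1/(1100/133 + 536499) = 1/(71355467/133) = 133/71355467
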